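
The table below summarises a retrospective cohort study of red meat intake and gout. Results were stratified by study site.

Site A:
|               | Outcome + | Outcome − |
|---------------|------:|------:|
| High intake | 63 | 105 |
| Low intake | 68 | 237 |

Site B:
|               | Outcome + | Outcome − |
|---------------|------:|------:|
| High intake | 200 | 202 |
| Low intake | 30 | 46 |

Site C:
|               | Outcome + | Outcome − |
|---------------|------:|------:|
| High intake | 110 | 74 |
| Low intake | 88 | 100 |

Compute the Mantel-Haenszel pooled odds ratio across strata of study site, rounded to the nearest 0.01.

1.78

OR_MH = Σ(aᵢdᵢ/nᵢ) / Σ(bᵢcᵢ/nᵢ), where nᵢ is the stratum total.
Stratum 1 (Site A): n = 473; a·d/n = 63·237/473 = 31.5666; b·c/n = 105·68/473 = 15.0951
Stratum 2 (Site B): n = 478; a·d/n = 200·46/478 = 19.2469; b·c/n = 202·30/478 = 12.6778
Stratum 3 (Site C): n = 372; a·d/n = 110·100/372 = 29.5699; b·c/n = 74·88/372 = 17.5054
OR_MH = (31.5666 + 19.2469 + 29.5699) / (15.0951 + 12.6778 + 17.5054) = 80.3834 / 45.2783 = 1.77532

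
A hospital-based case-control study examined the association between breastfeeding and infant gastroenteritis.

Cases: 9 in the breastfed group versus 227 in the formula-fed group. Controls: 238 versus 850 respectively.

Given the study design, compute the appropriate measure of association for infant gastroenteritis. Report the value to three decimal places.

0.142

From the description: a = 9, b = 238, c = 227, d = 850.
This is a hospital-based case-control study: participants were sampled on outcome status, so risks in the source population cannot be estimated directly — relative risk is not valid here. The odds ratio is the appropriate measure.
OR = (a·d)/(b·c) = (9 × 850) / (238 × 227) = 7650 / 54026 = 0.14160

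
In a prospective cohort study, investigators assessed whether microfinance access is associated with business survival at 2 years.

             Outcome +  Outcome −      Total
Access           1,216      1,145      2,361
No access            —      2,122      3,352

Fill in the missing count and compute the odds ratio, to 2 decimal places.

The missing cell is in the unexposed row: 3352 − 2122 = 1230.
So a = 1216, b = 1145, c = 1230, d = 2122.
OR = (a·d)/(b·c) = (1216 × 2122) / (1145 × 1230) = 2580352 / 1408350 = 1.83218

1.83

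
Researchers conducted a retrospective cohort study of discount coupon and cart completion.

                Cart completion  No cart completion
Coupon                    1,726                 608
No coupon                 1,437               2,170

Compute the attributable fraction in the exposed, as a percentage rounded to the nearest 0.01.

Cells: a = 1726, b = 608, c = 1437, d = 2170.
Risk in exposed = 1726/2334 = 0.73950; risk in unexposed = 1437/3607 = 0.39839.
RR = 0.73950/0.39839 = 1.85622
AR% = (RR − 1)/RR × 100 = (1.85622 − 1)/1.85622 × 100 = 46.1271%

46.13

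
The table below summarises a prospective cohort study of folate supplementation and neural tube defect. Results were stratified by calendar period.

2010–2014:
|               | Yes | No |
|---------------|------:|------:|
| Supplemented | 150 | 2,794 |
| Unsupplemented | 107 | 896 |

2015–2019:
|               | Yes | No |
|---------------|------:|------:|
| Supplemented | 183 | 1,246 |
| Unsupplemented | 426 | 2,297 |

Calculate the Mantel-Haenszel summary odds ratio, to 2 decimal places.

OR_MH = Σ(aᵢdᵢ/nᵢ) / Σ(bᵢcᵢ/nᵢ), where nᵢ is the stratum total.
Stratum 1 (2010–2014): n = 3947; a·d/n = 150·896/3947 = 34.0512; b·c/n = 2794·107/3947 = 75.7431
Stratum 2 (2015–2019): n = 4152; a·d/n = 183·2297/4152 = 101.2406; b·c/n = 1246·426/4152 = 127.8410
OR_MH = (34.0512 + 101.2406) / (75.7431 + 127.8410) = 135.2918 / 203.5841 = 0.66455

0.66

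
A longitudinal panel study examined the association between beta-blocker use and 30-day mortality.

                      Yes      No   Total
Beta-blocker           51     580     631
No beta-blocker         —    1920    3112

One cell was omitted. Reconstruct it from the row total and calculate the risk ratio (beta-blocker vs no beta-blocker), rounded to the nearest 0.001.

The missing cell is in the unexposed row: 3112 − 1920 = 1192.
So a = 51, b = 580, c = 1192, d = 1920.
RR = [a/(a+b)] / [c/(c+d)] = (51/631) / (1192/3112) = 0.08082/0.38303 = 0.21101

0.211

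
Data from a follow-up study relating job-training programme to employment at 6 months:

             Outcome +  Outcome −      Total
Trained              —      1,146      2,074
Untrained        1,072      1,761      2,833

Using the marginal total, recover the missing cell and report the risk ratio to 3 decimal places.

1.182

The missing cell is in the exposed row: 2074 − 1146 = 928.
So a = 928, b = 1146, c = 1072, d = 1761.
RR = [a/(a+b)] / [c/(c+d)] = (928/2074) / (1072/2833) = 0.44744/0.37840 = 1.18247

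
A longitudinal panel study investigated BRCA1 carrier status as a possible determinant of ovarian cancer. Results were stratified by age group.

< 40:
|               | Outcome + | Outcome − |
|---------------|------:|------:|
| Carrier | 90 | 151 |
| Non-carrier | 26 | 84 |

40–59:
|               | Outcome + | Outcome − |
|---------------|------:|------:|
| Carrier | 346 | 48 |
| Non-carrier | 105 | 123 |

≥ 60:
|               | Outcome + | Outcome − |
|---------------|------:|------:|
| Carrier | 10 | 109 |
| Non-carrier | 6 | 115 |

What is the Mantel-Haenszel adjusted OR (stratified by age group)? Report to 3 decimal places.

OR_MH = Σ(aᵢdᵢ/nᵢ) / Σ(bᵢcᵢ/nᵢ), where nᵢ is the stratum total.
Stratum 1 (< 40): n = 351; a·d/n = 90·84/351 = 21.5385; b·c/n = 151·26/351 = 11.1852
Stratum 2 (40–59): n = 622; a·d/n = 346·123/622 = 68.4212; b·c/n = 48·105/622 = 8.1029
Stratum 3 (≥ 60): n = 240; a·d/n = 10·115/240 = 4.7917; b·c/n = 109·6/240 = 2.7250
OR_MH = (21.5385 + 68.4212 + 4.7917) / (11.1852 + 8.1029 + 2.7250) = 94.7514 / 22.0131 = 4.30432

4.304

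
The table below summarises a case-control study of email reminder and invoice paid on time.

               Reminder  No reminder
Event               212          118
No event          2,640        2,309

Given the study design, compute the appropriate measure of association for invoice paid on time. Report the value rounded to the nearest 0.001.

Reading the table with exposure as columns: a = 212 (Reminder, case), b = 2640 (Reminder, non-case), c = 118 (No reminder, case), d = 2309.
This is a case-control study: participants were sampled on outcome status, so risks in the source population cannot be estimated directly — relative risk is not valid here. The odds ratio is the appropriate measure.
OR = (a·d)/(b·c) = (212 × 2309) / (2640 × 118) = 489508 / 311520 = 1.57135

1.571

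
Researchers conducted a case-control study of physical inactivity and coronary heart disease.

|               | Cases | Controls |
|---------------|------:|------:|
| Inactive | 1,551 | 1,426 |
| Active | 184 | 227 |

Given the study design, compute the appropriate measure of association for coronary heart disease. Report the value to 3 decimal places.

1.342

Cells: a = 1551, b = 1426, c = 184, d = 227.
This is a case-control study: participants were sampled on outcome status, so risks in the source population cannot be estimated directly — relative risk is not valid here. The odds ratio is the appropriate measure.
OR = (a·d)/(b·c) = (1551 × 227) / (1426 × 184) = 352077 / 262384 = 1.34184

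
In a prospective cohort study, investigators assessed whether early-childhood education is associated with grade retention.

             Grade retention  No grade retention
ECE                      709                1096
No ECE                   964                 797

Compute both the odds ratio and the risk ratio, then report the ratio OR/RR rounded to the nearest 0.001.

0.745

Cells: a = 709, b = 1096, c = 964, d = 797.
OR = (709·797)/(1096·964) = 565073/1056544 = 0.53483
Risk in exposed = 709/1805 = 0.39280; risk in unexposed = 964/1761 = 0.54742; RR = 0.71755
OR/RR = 0.53483 / 0.71755 = 0.74536
The outcome is not rare, so the OR lies further from 1 than the RR.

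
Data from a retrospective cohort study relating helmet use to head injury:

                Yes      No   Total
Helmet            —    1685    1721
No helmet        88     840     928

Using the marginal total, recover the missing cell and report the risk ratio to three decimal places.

0.221

The missing cell is in the exposed row: 1721 − 1685 = 36.
So a = 36, b = 1685, c = 88, d = 840.
RR = [a/(a+b)] / [c/(c+d)] = (36/1721) / (88/928) = 0.02092/0.09483 = 0.22059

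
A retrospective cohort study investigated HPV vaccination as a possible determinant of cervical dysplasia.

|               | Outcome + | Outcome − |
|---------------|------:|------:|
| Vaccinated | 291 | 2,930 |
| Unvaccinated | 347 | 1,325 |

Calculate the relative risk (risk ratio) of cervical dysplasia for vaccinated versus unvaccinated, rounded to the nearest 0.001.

0.435

Cells: a = 291, b = 2930, c = 347, d = 1325.
Risk in exposed = 291/3221 = 0.09034; risk in unexposed = 347/1672 = 0.20754.
RR = 0.09034 / 0.20754 = 0.43532
The risk is 56% lower among the exposed than among the unexposed.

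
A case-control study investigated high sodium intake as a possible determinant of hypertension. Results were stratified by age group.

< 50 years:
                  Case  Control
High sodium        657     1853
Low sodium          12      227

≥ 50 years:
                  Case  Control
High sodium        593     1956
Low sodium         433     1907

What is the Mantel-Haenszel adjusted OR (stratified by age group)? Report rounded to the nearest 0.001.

1.575

OR_MH = Σ(aᵢdᵢ/nᵢ) / Σ(bᵢcᵢ/nᵢ), where nᵢ is the stratum total.
Stratum 1 (< 50 years): n = 2749; a·d/n = 657·227/2749 = 54.2521; b·c/n = 1853·12/2749 = 8.0888
Stratum 2 (≥ 50 years): n = 4889; a·d/n = 593·1907/4889 = 231.3052; b·c/n = 1956·433/4889 = 173.2354
OR_MH = (54.2521 + 231.3052) / (8.0888 + 173.2354) = 285.5573 / 181.3242 = 1.57484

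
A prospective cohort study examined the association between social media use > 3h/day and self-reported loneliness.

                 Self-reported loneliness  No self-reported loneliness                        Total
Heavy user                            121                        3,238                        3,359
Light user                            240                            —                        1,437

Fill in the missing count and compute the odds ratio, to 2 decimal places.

0.19

The missing cell is in the unexposed row: 1437 − 240 = 1197.
So a = 121, b = 3238, c = 240, d = 1197.
OR = (a·d)/(b·c) = (121 × 1197) / (3238 × 240) = 144837 / 777120 = 0.18638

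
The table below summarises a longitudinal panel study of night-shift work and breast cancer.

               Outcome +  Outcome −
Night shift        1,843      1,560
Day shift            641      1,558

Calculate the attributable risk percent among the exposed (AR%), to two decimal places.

Cells: a = 1843, b = 1560, c = 641, d = 1558.
Risk in exposed = 1843/3403 = 0.54158; risk in unexposed = 641/2199 = 0.29150.
RR = 0.54158/0.29150 = 1.85794
AR% = (RR − 1)/RR × 100 = (1.85794 − 1)/1.85794 × 100 = 46.1768%

46.18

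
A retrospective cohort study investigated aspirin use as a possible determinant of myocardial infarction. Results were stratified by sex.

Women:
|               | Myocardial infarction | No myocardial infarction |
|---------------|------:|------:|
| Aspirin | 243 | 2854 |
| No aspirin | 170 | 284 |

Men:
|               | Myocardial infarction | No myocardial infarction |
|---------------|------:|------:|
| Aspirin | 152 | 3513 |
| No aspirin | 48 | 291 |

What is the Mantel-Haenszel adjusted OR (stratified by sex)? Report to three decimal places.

OR_MH = Σ(aᵢdᵢ/nᵢ) / Σ(bᵢcᵢ/nᵢ), where nᵢ is the stratum total.
Stratum 1 (Women): n = 3551; a·d/n = 243·284/3551 = 19.4345; b·c/n = 2854·170/3551 = 136.6319
Stratum 2 (Men): n = 4004; a·d/n = 152·291/4004 = 11.0470; b·c/n = 3513·48/4004 = 42.1139
OR_MH = (19.4345 + 11.0470) / (136.6319 + 42.1139) = 30.4815 / 178.7458 = 0.17053

0.171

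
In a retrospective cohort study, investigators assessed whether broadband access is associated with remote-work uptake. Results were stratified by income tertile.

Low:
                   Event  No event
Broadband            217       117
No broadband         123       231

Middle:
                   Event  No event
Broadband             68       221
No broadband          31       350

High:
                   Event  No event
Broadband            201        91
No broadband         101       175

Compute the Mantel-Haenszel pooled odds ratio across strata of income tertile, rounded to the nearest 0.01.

OR_MH = Σ(aᵢdᵢ/nᵢ) / Σ(bᵢcᵢ/nᵢ), where nᵢ is the stratum total.
Stratum 1 (Low): n = 688; a·d/n = 217·231/688 = 72.8590; b·c/n = 117·123/688 = 20.9172
Stratum 2 (Middle): n = 670; a·d/n = 68·350/670 = 35.5224; b·c/n = 221·31/670 = 10.2254
Stratum 3 (High): n = 568; a·d/n = 201·175/568 = 61.9278; b·c/n = 91·101/568 = 16.1813
OR_MH = (72.8590 + 35.5224 + 61.9278) / (20.9172 + 10.2254 + 16.1813) = 170.3092 / 47.3239 = 3.59880

3.60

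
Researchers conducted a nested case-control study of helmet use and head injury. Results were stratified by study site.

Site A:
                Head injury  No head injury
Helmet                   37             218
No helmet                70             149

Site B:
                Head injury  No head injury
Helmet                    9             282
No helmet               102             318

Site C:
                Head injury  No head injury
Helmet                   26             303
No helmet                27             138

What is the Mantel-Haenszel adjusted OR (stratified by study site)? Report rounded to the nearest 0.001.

0.257

OR_MH = Σ(aᵢdᵢ/nᵢ) / Σ(bᵢcᵢ/nᵢ), where nᵢ is the stratum total.
Stratum 1 (Site A): n = 474; a·d/n = 37·149/474 = 11.6308; b·c/n = 218·70/474 = 32.1941
Stratum 2 (Site B): n = 711; a·d/n = 9·318/711 = 4.0253; b·c/n = 282·102/711 = 40.4557
Stratum 3 (Site C): n = 494; a·d/n = 26·138/494 = 7.2632; b·c/n = 303·27/494 = 16.5607
OR_MH = (11.6308 + 4.0253 + 7.2632) / (32.1941 + 40.4557 + 16.5607) = 22.9193 / 89.2105 = 0.25691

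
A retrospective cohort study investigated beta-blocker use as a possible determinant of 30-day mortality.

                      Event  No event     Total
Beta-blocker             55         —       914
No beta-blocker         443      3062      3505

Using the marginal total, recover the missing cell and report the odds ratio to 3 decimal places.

The missing cell is in the exposed row: 914 − 55 = 859.
So a = 55, b = 859, c = 443, d = 3062.
OR = (a·d)/(b·c) = (55 × 3062) / (859 × 443) = 168410 / 380537 = 0.44256

0.443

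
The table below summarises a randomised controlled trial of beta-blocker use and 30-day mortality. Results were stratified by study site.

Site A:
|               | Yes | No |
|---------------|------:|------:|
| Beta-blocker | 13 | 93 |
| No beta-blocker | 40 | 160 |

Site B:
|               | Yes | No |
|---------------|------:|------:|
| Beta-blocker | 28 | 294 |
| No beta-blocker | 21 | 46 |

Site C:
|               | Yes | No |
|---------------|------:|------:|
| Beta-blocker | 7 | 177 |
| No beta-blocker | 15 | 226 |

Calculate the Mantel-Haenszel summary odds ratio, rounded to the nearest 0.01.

OR_MH = Σ(aᵢdᵢ/nᵢ) / Σ(bᵢcᵢ/nᵢ), where nᵢ is the stratum total.
Stratum 1 (Site A): n = 306; a·d/n = 13·160/306 = 6.7974; b·c/n = 93·40/306 = 12.1569
Stratum 2 (Site B): n = 389; a·d/n = 28·46/389 = 3.3111; b·c/n = 294·21/389 = 15.8715
Stratum 3 (Site C): n = 425; a·d/n = 7·226/425 = 3.7224; b·c/n = 177·15/425 = 6.2471
OR_MH = (6.7974 + 3.3111 + 3.7224) / (12.1569 + 15.8715 + 6.2471) = 13.8308 / 34.2754 = 0.40352

0.40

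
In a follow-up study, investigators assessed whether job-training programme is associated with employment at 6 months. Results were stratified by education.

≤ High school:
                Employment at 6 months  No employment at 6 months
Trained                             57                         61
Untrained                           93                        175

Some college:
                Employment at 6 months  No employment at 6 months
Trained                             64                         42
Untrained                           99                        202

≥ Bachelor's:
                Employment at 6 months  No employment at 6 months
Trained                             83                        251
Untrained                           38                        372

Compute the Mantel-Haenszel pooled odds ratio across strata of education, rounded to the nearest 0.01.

2.63

OR_MH = Σ(aᵢdᵢ/nᵢ) / Σ(bᵢcᵢ/nᵢ), where nᵢ is the stratum total.
Stratum 1 (≤ High school): n = 386; a·d/n = 57·175/386 = 25.8420; b·c/n = 61·93/386 = 14.6969
Stratum 2 (Some college): n = 407; a·d/n = 64·202/407 = 31.7641; b·c/n = 42·99/407 = 10.2162
Stratum 3 (≥ Bachelor's): n = 744; a·d/n = 83·372/744 = 41.5000; b·c/n = 251·38/744 = 12.8199
OR_MH = (25.8420 + 31.7641 + 41.5000) / (14.6969 + 10.2162 + 12.8199) = 99.1061 / 37.7330 = 2.62651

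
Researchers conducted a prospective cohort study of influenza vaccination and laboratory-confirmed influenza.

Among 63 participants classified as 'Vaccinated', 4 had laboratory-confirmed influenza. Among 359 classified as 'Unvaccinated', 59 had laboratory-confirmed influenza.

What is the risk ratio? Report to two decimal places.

From the description: a = 4, b = 59, c = 59, d = 300.
Risk in exposed = 4/63 = 0.06349; risk in unexposed = 59/359 = 0.16435.
RR = 0.06349 / 0.16435 = 0.38633
The risk is 61% lower among the exposed than among the unexposed.

0.39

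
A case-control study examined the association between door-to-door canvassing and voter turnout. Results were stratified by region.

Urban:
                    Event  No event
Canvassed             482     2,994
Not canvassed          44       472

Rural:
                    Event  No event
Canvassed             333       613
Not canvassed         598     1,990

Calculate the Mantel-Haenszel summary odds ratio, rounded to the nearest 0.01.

1.79

OR_MH = Σ(aᵢdᵢ/nᵢ) / Σ(bᵢcᵢ/nᵢ), where nᵢ is the stratum total.
Stratum 1 (Urban): n = 3992; a·d/n = 482·472/3992 = 56.9900; b·c/n = 2994·44/3992 = 33.0000
Stratum 2 (Rural): n = 3534; a·d/n = 333·1990/3534 = 187.5127; b·c/n = 613·598/3534 = 103.7278
OR_MH = (56.9900 + 187.5127) / (33.0000 + 103.7278) = 244.5027 / 136.7278 = 1.78824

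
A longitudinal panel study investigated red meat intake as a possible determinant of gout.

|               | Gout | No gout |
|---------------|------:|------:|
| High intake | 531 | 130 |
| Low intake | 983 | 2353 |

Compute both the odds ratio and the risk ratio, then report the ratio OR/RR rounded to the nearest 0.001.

Cells: a = 531, b = 130, c = 983, d = 2353.
OR = (531·2353)/(130·983) = 1249443/127790 = 9.77731
Risk in exposed = 531/661 = 0.80333; risk in unexposed = 983/3336 = 0.29466; RR = 2.72625
OR/RR = 9.77731 / 2.72625 = 3.58636
The outcome is not rare, so the OR lies further from 1 than the RR.

3.586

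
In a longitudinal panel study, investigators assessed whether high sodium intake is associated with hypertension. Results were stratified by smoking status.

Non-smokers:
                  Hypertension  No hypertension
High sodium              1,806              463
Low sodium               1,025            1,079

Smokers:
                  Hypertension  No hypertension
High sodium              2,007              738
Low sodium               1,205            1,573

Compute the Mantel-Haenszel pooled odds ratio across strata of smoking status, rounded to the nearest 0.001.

3.774

OR_MH = Σ(aᵢdᵢ/nᵢ) / Σ(bᵢcᵢ/nᵢ), where nᵢ is the stratum total.
Stratum 1 (Non-smokers): n = 4373; a·d/n = 1806·1079/4373 = 445.6149; b·c/n = 463·1025/4373 = 108.5239
Stratum 2 (Smokers): n = 5523; a·d/n = 2007·1573/5523 = 571.6116; b·c/n = 738·1205/5523 = 161.0158
OR_MH = (445.6149 + 571.6116) / (108.5239 + 161.0158) = 1017.2265 / 269.5396 = 3.77394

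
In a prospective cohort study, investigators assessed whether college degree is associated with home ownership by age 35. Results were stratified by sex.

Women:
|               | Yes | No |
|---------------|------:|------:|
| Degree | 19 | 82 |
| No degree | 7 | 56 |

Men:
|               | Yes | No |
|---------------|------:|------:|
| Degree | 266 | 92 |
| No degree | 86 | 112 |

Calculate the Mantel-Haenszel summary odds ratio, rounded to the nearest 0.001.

3.388

OR_MH = Σ(aᵢdᵢ/nᵢ) / Σ(bᵢcᵢ/nᵢ), where nᵢ is the stratum total.
Stratum 1 (Women): n = 164; a·d/n = 19·56/164 = 6.4878; b·c/n = 82·7/164 = 3.5000
Stratum 2 (Men): n = 556; a·d/n = 266·112/556 = 53.5827; b·c/n = 92·86/556 = 14.2302
OR_MH = (6.4878 + 53.5827) / (3.5000 + 14.2302) = 60.0705 / 17.7302 = 3.38803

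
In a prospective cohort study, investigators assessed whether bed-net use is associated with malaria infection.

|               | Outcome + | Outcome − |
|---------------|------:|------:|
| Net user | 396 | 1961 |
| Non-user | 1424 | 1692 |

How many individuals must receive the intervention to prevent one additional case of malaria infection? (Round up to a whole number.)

Risk in treated group = 396/2357 = 0.16801; risk in control = 1424/3116 = 0.45700.
Absolute risk reduction = 0.45700 − 0.16801 = 0.28899
NNT = 1 / ARR = 1 / 0.28899 = 3.460 → round up → 4

4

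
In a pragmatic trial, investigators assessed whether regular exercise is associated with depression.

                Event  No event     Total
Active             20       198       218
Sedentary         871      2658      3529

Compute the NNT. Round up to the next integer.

Risk in treated group = 20/218 = 0.09174; risk in control = 871/3529 = 0.24681.
Absolute risk reduction = 0.24681 − 0.09174 = 0.15507
NNT = 1 / ARR = 1 / 0.15507 = 6.449 → round up → 7

7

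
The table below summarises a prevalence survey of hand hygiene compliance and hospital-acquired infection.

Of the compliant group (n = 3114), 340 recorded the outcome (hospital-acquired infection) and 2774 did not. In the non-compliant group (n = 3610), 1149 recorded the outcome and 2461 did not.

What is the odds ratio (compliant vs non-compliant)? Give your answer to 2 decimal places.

From the description: a = 340, b = 2774, c = 1149, d = 2461.
OR = (a·d)/(b·c) = (340 × 2461) / (2774 × 1149) = 836740 / 3187326 = 0.26252
Exposure is associated with lower odds of hospital-acquired infection (OR = 0.26 < 1).

0.26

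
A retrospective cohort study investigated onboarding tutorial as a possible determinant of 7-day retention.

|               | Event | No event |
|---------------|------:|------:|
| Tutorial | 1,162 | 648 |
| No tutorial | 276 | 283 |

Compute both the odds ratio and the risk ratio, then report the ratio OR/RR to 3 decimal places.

Cells: a = 1162, b = 648, c = 276, d = 283.
OR = (1162·283)/(648·276) = 328846/178848 = 1.83869
Risk in exposed = 1162/1810 = 0.64199; risk in unexposed = 276/559 = 0.49374; RR = 1.30026
OR/RR = 1.83869 / 1.30026 = 1.41409
The outcome is not rare, so the OR lies further from 1 than the RR.

1.414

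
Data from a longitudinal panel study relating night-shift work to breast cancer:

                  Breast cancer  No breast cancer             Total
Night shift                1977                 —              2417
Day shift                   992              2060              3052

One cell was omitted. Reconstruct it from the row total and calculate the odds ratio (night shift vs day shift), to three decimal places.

The missing cell is in the exposed row: 2417 − 1977 = 440.
So a = 1977, b = 440, c = 992, d = 2060.
OR = (a·d)/(b·c) = (1977 × 2060) / (440 × 992) = 4072620 / 436480 = 9.33060

9.331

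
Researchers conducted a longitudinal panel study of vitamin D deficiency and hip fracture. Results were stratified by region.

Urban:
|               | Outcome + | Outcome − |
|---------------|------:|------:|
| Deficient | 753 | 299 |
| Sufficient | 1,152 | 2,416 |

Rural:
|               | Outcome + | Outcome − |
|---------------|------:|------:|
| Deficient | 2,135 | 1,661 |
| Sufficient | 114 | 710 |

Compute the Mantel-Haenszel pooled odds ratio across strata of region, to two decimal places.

6.25

OR_MH = Σ(aᵢdᵢ/nᵢ) / Σ(bᵢcᵢ/nᵢ), where nᵢ is the stratum total.
Stratum 1 (Urban): n = 4620; a·d/n = 753·2416/4620 = 393.7766; b·c/n = 299·1152/4620 = 74.5558
Stratum 2 (Rural): n = 4620; a·d/n = 2135·710/4620 = 328.1061; b·c/n = 1661·114/4620 = 40.9857
OR_MH = (393.7766 + 328.1061) / (74.5558 + 40.9857) = 721.8827 / 115.5416 = 6.24782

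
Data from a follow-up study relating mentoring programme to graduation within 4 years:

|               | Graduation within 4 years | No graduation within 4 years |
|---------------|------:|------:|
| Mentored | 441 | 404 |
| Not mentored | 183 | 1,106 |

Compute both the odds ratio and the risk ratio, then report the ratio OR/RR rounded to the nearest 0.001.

Cells: a = 441, b = 404, c = 183, d = 1106.
OR = (441·1106)/(404·183) = 487746/73932 = 6.59722
Risk in exposed = 441/845 = 0.52189; risk in unexposed = 183/1289 = 0.14197; RR = 3.67607
OR/RR = 6.59722 / 3.67607 = 1.79464
The outcome is not rare, so the OR lies further from 1 than the RR.

1.795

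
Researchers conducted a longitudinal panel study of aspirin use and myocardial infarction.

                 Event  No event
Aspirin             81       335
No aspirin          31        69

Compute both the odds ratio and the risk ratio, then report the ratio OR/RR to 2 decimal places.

Cells: a = 81, b = 335, c = 31, d = 69.
OR = (81·69)/(335·31) = 5589/10385 = 0.53818
Risk in exposed = 81/416 = 0.19471; risk in unexposed = 31/100 = 0.31000; RR = 0.62810
OR/RR = 0.53818 / 0.62810 = 0.85684
The outcome is not rare, so the OR lies further from 1 than the RR.

0.86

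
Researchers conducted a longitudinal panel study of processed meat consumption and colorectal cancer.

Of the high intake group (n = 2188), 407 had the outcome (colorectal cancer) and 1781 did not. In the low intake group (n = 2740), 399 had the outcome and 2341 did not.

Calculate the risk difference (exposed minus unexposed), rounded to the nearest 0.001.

0.040

From the description: a = 407, b = 1781, c = 399, d = 2341.
Risk in exposed = 407/2188 = 0.186015; risk in unexposed = 399/2740 = 0.145620.
Risk difference = 0.186015 − 0.145620 = 0.040394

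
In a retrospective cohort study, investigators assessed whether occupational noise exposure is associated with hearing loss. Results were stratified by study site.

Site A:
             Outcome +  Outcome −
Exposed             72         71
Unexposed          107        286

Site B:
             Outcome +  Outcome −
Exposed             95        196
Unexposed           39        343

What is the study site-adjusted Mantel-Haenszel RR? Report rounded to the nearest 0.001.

RR_MH = Σ(aᵢ·n₀ᵢ/nᵢ) / Σ(cᵢ·n₁ᵢ/nᵢ), with n₁ᵢ = aᵢ+bᵢ (exposed), n₀ᵢ = cᵢ+dᵢ (unexposed), nᵢ = n₁ᵢ+n₀ᵢ.
Stratum 1 (Site A): n₁ = 143, n₀ = 393, n = 536; a·n₀/n = 72·393/536 = 52.7910; c·n₁/n = 107·143/536 = 28.5466
Stratum 2 (Site B): n₁ = 291, n₀ = 382, n = 673; a·n₀/n = 95·382/673 = 53.9227; c·n₁/n = 39·291/673 = 16.8633
RR_MH = (52.7910 + 53.9227) / (28.5466 + 16.8633) = 106.7138 / 45.4099 = 2.35001

2.350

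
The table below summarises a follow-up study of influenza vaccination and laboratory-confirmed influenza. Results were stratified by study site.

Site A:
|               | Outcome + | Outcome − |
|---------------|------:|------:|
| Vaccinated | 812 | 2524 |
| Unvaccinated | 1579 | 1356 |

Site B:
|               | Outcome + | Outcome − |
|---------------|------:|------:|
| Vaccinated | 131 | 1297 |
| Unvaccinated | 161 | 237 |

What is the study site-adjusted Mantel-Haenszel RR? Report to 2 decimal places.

0.42

RR_MH = Σ(aᵢ·n₀ᵢ/nᵢ) / Σ(cᵢ·n₁ᵢ/nᵢ), with n₁ᵢ = aᵢ+bᵢ (exposed), n₀ᵢ = cᵢ+dᵢ (unexposed), nᵢ = n₁ᵢ+n₀ᵢ.
Stratum 1 (Site A): n₁ = 3336, n₀ = 2935, n = 6271; a·n₀/n = 812·2935/6271 = 380.0383; c·n₁/n = 1579·3336/6271 = 839.9847
Stratum 2 (Site B): n₁ = 1428, n₀ = 398, n = 1826; a·n₀/n = 131·398/1826 = 28.5531; c·n₁/n = 161·1428/1826 = 125.9080
RR_MH = (380.0383 + 28.5531) / (839.9847 + 125.9080) = 408.5914 / 965.8927 = 0.42302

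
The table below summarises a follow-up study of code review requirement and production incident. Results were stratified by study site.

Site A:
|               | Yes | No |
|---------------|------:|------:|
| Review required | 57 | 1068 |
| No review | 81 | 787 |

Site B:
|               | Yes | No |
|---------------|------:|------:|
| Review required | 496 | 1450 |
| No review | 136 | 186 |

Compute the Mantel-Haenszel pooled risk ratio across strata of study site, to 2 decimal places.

0.59

RR_MH = Σ(aᵢ·n₀ᵢ/nᵢ) / Σ(cᵢ·n₁ᵢ/nᵢ), with n₁ᵢ = aᵢ+bᵢ (exposed), n₀ᵢ = cᵢ+dᵢ (unexposed), nᵢ = n₁ᵢ+n₀ᵢ.
Stratum 1 (Site A): n₁ = 1125, n₀ = 868, n = 1993; a·n₀/n = 57·868/1993 = 24.8249; c·n₁/n = 81·1125/1993 = 45.7225
Stratum 2 (Site B): n₁ = 1946, n₀ = 322, n = 2268; a·n₀/n = 496·322/2268 = 70.4198; c·n₁/n = 136·1946/2268 = 116.6914
RR_MH = (24.8249 + 70.4198) / (45.7225 + 116.6914) = 95.2446 / 162.4139 = 0.58643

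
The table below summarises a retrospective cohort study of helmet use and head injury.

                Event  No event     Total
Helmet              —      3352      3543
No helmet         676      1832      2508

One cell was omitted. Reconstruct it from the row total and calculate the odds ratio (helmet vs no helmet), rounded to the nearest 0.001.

The missing cell is in the exposed row: 3543 − 3352 = 191.
So a = 191, b = 3352, c = 676, d = 1832.
OR = (a·d)/(b·c) = (191 × 1832) / (3352 × 676) = 349912 / 2265952 = 0.15442

0.154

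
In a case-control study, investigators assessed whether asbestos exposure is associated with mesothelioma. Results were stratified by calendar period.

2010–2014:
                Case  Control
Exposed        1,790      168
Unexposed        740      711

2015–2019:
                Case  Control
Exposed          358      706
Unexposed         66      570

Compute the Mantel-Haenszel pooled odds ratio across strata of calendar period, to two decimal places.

7.72

OR_MH = Σ(aᵢdᵢ/nᵢ) / Σ(bᵢcᵢ/nᵢ), where nᵢ is the stratum total.
Stratum 1 (2010–2014): n = 3409; a·d/n = 1790·711/3409 = 373.3324; b·c/n = 168·740/3409 = 36.4682
Stratum 2 (2015–2019): n = 1700; a·d/n = 358·570/1700 = 120.0353; b·c/n = 706·66/1700 = 27.4094
OR_MH = (373.3324 + 120.0353) / (36.4682 + 27.4094) = 493.3676 / 63.8776 = 7.72364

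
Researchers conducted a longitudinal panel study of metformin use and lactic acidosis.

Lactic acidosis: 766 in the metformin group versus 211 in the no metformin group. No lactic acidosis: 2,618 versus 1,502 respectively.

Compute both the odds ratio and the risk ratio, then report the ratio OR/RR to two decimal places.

From the description: a = 766, b = 2618, c = 211, d = 1502.
OR = (766·1502)/(2618·211) = 1150532/552398 = 2.08280
Risk in exposed = 766/3384 = 0.22636; risk in unexposed = 211/1713 = 0.12318; RR = 1.83769
OR/RR = 2.08280 / 1.83769 = 1.13337
The outcome is not rare, so the OR lies further from 1 than the RR.

1.13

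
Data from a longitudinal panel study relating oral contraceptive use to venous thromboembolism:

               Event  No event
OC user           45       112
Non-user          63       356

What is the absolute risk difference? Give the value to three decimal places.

Cells: a = 45, b = 112, c = 63, d = 356.
Risk in exposed = 45/157 = 0.286624; risk in unexposed = 63/419 = 0.150358.
Risk difference = 0.286624 − 0.150358 = 0.136266

0.136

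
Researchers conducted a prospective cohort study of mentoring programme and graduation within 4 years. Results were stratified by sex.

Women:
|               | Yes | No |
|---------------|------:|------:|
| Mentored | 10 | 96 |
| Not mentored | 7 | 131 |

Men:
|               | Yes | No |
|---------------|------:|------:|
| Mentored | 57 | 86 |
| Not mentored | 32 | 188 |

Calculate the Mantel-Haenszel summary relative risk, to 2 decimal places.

RR_MH = Σ(aᵢ·n₀ᵢ/nᵢ) / Σ(cᵢ·n₁ᵢ/nᵢ), with n₁ᵢ = aᵢ+bᵢ (exposed), n₀ᵢ = cᵢ+dᵢ (unexposed), nᵢ = n₁ᵢ+n₀ᵢ.
Stratum 1 (Women): n₁ = 106, n₀ = 138, n = 244; a·n₀/n = 10·138/244 = 5.6557; c·n₁/n = 7·106/244 = 3.0410
Stratum 2 (Men): n₁ = 143, n₀ = 220, n = 363; a·n₀/n = 57·220/363 = 34.5455; c·n₁/n = 32·143/363 = 12.6061
RR_MH = (5.6557 + 34.5455) / (3.0410 + 12.6061) = 40.2012 / 15.6470 = 2.56925

2.57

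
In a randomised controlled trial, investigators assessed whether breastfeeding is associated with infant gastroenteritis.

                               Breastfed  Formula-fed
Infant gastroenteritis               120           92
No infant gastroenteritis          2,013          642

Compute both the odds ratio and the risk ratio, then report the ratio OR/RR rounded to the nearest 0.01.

Reading the table with exposure as columns: a = 120 (Breastfed, case), b = 2013 (Breastfed, non-case), c = 92 (Formula-fed, case), d = 642.
OR = (120·642)/(2013·92) = 77040/185196 = 0.41599
Risk in exposed = 120/2133 = 0.05626; risk in unexposed = 92/734 = 0.12534; RR = 0.44885
OR/RR = 0.41599 / 0.44885 = 0.92680
The outcome is not rare, so the OR lies further from 1 than the RR.

0.93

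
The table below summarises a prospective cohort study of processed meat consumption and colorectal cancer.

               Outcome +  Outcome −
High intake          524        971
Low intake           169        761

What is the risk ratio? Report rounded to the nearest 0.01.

Cells: a = 524, b = 971, c = 169, d = 761.
Risk in exposed = 524/1495 = 0.35050; risk in unexposed = 169/930 = 0.18172.
RR = 0.35050 / 0.18172 = 1.92880
The risk among the exposed is 1.93 times that among the unexposed.

1.93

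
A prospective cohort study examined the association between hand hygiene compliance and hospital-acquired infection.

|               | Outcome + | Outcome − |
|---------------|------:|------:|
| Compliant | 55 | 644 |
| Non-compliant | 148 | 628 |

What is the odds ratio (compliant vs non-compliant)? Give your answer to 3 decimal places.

0.362

Cells: a = 55, b = 644, c = 148, d = 628.
OR = (a·d)/(b·c) = (55 × 628) / (644 × 148) = 34540 / 95312 = 0.36239
Exposure is associated with lower odds of hospital-acquired infection (OR = 0.36 < 1).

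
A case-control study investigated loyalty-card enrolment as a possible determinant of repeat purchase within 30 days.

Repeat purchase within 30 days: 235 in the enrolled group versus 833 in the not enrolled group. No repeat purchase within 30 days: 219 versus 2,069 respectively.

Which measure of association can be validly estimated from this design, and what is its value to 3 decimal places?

From the description: a = 235, b = 219, c = 833, d = 2069.
This is a case-control study: participants were sampled on outcome status, so risks in the source population cannot be estimated directly — relative risk is not valid here. The odds ratio is the appropriate measure.
OR = (a·d)/(b·c) = (235 × 2069) / (219 × 833) = 486215 / 182427 = 2.66526

2.665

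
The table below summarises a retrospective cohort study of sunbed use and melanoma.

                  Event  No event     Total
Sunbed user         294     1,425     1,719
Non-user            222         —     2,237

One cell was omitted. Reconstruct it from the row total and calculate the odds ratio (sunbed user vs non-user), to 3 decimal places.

The missing cell is in the unexposed row: 2237 − 222 = 2015.
So a = 294, b = 1425, c = 222, d = 2015.
OR = (a·d)/(b·c) = (294 × 2015) / (1425 × 222) = 592410 / 316350 = 1.87264

1.873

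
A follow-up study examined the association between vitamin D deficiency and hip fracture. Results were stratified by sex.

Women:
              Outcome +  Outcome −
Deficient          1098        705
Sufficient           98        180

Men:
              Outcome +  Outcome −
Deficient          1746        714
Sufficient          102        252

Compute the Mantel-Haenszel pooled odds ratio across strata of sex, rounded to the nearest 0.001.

OR_MH = Σ(aᵢdᵢ/nᵢ) / Σ(bᵢcᵢ/nᵢ), where nᵢ is the stratum total.
Stratum 1 (Women): n = 2081; a·d/n = 1098·180/2081 = 94.9736; b·c/n = 705·98/2081 = 33.2004
Stratum 2 (Men): n = 2814; a·d/n = 1746·252/2814 = 156.3582; b·c/n = 714·102/2814 = 25.8806
OR_MH = (94.9736 + 156.3582) / (33.2004 + 25.8806) = 251.3318 / 59.0810 = 4.25402

4.254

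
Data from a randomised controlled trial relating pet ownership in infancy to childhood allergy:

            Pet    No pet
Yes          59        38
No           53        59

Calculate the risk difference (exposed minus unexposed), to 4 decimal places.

Reading the table with exposure as columns: a = 59 (Pet, case), b = 53 (Pet, non-case), c = 38 (No pet, case), d = 59.
Risk in exposed = 59/112 = 0.526786; risk in unexposed = 38/97 = 0.391753.
Risk difference = 0.526786 − 0.391753 = 0.135033

0.1350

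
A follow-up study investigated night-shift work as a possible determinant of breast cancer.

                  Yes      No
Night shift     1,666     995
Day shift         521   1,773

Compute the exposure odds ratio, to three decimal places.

5.698

Cells: a = 1666, b = 995, c = 521, d = 1773.
OR = (a·d)/(b·c) = (1666 × 1773) / (995 × 521) = 2953818 / 518395 = 5.69801
The odds of breast cancer are about 5.70 times as high in the night shift group.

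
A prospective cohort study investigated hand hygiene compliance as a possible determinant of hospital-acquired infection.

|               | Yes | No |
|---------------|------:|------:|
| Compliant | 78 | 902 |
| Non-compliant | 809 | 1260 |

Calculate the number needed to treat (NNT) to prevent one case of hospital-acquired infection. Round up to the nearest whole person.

4

Risk in treated group = 78/980 = 0.07959; risk in control = 809/2069 = 0.39101.
Absolute risk reduction = 0.39101 − 0.07959 = 0.31142
NNT = 1 / ARR = 1 / 0.31142 = 3.211 → round up → 4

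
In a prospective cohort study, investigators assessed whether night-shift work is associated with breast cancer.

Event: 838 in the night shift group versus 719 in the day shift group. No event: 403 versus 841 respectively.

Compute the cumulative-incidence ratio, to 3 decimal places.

From the description: a = 838, b = 403, c = 719, d = 841.
Risk in exposed = 838/1241 = 0.67526; risk in unexposed = 719/1560 = 0.46090.
RR = 0.67526 / 0.46090 = 1.46510
The risk among the exposed is 1.47 times that among the unexposed.

1.465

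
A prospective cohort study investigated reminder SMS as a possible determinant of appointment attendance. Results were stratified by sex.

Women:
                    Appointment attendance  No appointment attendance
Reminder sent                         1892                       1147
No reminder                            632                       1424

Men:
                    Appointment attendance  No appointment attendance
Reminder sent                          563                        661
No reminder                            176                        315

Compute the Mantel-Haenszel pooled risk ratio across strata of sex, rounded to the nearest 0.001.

RR_MH = Σ(aᵢ·n₀ᵢ/nᵢ) / Σ(cᵢ·n₁ᵢ/nᵢ), with n₁ᵢ = aᵢ+bᵢ (exposed), n₀ᵢ = cᵢ+dᵢ (unexposed), nᵢ = n₁ᵢ+n₀ᵢ.
Stratum 1 (Women): n₁ = 3039, n₀ = 2056, n = 5095; a·n₀/n = 1892·2056/5095 = 763.4842; c·n₁/n = 632·3039/5095 = 376.9672
Stratum 2 (Men): n₁ = 1224, n₀ = 491, n = 1715; a·n₀/n = 563·491/1715 = 161.1854; c·n₁/n = 176·1224/1715 = 125.6117
RR_MH = (763.4842 + 161.1854) / (376.9672 + 125.6117) = 924.6696 / 502.5789 = 1.83985

1.840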